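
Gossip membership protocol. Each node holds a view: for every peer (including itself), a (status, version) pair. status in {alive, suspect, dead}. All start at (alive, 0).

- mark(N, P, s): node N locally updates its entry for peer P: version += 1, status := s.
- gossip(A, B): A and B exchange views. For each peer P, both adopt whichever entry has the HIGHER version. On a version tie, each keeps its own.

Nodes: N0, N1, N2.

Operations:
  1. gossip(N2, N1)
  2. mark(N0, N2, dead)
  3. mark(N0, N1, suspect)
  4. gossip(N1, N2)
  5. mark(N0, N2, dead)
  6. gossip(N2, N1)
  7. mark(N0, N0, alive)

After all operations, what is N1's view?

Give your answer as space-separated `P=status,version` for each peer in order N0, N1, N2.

Answer: N0=alive,0 N1=alive,0 N2=alive,0

Derivation:
Op 1: gossip N2<->N1 -> N2.N0=(alive,v0) N2.N1=(alive,v0) N2.N2=(alive,v0) | N1.N0=(alive,v0) N1.N1=(alive,v0) N1.N2=(alive,v0)
Op 2: N0 marks N2=dead -> (dead,v1)
Op 3: N0 marks N1=suspect -> (suspect,v1)
Op 4: gossip N1<->N2 -> N1.N0=(alive,v0) N1.N1=(alive,v0) N1.N2=(alive,v0) | N2.N0=(alive,v0) N2.N1=(alive,v0) N2.N2=(alive,v0)
Op 5: N0 marks N2=dead -> (dead,v2)
Op 6: gossip N2<->N1 -> N2.N0=(alive,v0) N2.N1=(alive,v0) N2.N2=(alive,v0) | N1.N0=(alive,v0) N1.N1=(alive,v0) N1.N2=(alive,v0)
Op 7: N0 marks N0=alive -> (alive,v1)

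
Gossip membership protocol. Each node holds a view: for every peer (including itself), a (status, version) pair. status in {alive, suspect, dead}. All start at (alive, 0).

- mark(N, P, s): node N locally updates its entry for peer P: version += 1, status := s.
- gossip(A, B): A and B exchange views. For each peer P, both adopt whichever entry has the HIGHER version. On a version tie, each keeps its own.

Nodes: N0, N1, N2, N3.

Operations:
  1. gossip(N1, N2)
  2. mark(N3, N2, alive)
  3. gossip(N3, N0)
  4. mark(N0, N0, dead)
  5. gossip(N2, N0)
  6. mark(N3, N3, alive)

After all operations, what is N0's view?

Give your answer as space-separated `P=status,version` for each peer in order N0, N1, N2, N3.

Op 1: gossip N1<->N2 -> N1.N0=(alive,v0) N1.N1=(alive,v0) N1.N2=(alive,v0) N1.N3=(alive,v0) | N2.N0=(alive,v0) N2.N1=(alive,v0) N2.N2=(alive,v0) N2.N3=(alive,v0)
Op 2: N3 marks N2=alive -> (alive,v1)
Op 3: gossip N3<->N0 -> N3.N0=(alive,v0) N3.N1=(alive,v0) N3.N2=(alive,v1) N3.N3=(alive,v0) | N0.N0=(alive,v0) N0.N1=(alive,v0) N0.N2=(alive,v1) N0.N3=(alive,v0)
Op 4: N0 marks N0=dead -> (dead,v1)
Op 5: gossip N2<->N0 -> N2.N0=(dead,v1) N2.N1=(alive,v0) N2.N2=(alive,v1) N2.N3=(alive,v0) | N0.N0=(dead,v1) N0.N1=(alive,v0) N0.N2=(alive,v1) N0.N3=(alive,v0)
Op 6: N3 marks N3=alive -> (alive,v1)

Answer: N0=dead,1 N1=alive,0 N2=alive,1 N3=alive,0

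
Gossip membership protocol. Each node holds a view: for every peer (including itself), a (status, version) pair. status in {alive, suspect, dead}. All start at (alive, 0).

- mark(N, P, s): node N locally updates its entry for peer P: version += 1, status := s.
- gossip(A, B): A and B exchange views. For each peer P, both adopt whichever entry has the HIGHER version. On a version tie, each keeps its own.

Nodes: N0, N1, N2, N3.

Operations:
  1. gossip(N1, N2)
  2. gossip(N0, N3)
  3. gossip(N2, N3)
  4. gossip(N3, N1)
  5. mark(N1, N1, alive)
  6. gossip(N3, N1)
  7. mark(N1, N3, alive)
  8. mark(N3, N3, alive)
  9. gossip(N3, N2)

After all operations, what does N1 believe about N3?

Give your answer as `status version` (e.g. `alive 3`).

Op 1: gossip N1<->N2 -> N1.N0=(alive,v0) N1.N1=(alive,v0) N1.N2=(alive,v0) N1.N3=(alive,v0) | N2.N0=(alive,v0) N2.N1=(alive,v0) N2.N2=(alive,v0) N2.N3=(alive,v0)
Op 2: gossip N0<->N3 -> N0.N0=(alive,v0) N0.N1=(alive,v0) N0.N2=(alive,v0) N0.N3=(alive,v0) | N3.N0=(alive,v0) N3.N1=(alive,v0) N3.N2=(alive,v0) N3.N3=(alive,v0)
Op 3: gossip N2<->N3 -> N2.N0=(alive,v0) N2.N1=(alive,v0) N2.N2=(alive,v0) N2.N3=(alive,v0) | N3.N0=(alive,v0) N3.N1=(alive,v0) N3.N2=(alive,v0) N3.N3=(alive,v0)
Op 4: gossip N3<->N1 -> N3.N0=(alive,v0) N3.N1=(alive,v0) N3.N2=(alive,v0) N3.N3=(alive,v0) | N1.N0=(alive,v0) N1.N1=(alive,v0) N1.N2=(alive,v0) N1.N3=(alive,v0)
Op 5: N1 marks N1=alive -> (alive,v1)
Op 6: gossip N3<->N1 -> N3.N0=(alive,v0) N3.N1=(alive,v1) N3.N2=(alive,v0) N3.N3=(alive,v0) | N1.N0=(alive,v0) N1.N1=(alive,v1) N1.N2=(alive,v0) N1.N3=(alive,v0)
Op 7: N1 marks N3=alive -> (alive,v1)
Op 8: N3 marks N3=alive -> (alive,v1)
Op 9: gossip N3<->N2 -> N3.N0=(alive,v0) N3.N1=(alive,v1) N3.N2=(alive,v0) N3.N3=(alive,v1) | N2.N0=(alive,v0) N2.N1=(alive,v1) N2.N2=(alive,v0) N2.N3=(alive,v1)

Answer: alive 1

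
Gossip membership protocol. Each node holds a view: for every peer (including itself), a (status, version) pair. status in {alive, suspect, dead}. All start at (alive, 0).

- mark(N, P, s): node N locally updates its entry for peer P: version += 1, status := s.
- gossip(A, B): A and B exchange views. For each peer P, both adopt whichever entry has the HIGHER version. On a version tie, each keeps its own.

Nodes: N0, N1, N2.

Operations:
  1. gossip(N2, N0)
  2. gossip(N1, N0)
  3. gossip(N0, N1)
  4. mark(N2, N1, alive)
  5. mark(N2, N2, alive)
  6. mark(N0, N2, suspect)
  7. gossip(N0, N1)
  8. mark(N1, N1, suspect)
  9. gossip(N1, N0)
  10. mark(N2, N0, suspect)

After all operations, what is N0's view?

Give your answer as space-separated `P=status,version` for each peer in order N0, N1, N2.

Answer: N0=alive,0 N1=suspect,1 N2=suspect,1

Derivation:
Op 1: gossip N2<->N0 -> N2.N0=(alive,v0) N2.N1=(alive,v0) N2.N2=(alive,v0) | N0.N0=(alive,v0) N0.N1=(alive,v0) N0.N2=(alive,v0)
Op 2: gossip N1<->N0 -> N1.N0=(alive,v0) N1.N1=(alive,v0) N1.N2=(alive,v0) | N0.N0=(alive,v0) N0.N1=(alive,v0) N0.N2=(alive,v0)
Op 3: gossip N0<->N1 -> N0.N0=(alive,v0) N0.N1=(alive,v0) N0.N2=(alive,v0) | N1.N0=(alive,v0) N1.N1=(alive,v0) N1.N2=(alive,v0)
Op 4: N2 marks N1=alive -> (alive,v1)
Op 5: N2 marks N2=alive -> (alive,v1)
Op 6: N0 marks N2=suspect -> (suspect,v1)
Op 7: gossip N0<->N1 -> N0.N0=(alive,v0) N0.N1=(alive,v0) N0.N2=(suspect,v1) | N1.N0=(alive,v0) N1.N1=(alive,v0) N1.N2=(suspect,v1)
Op 8: N1 marks N1=suspect -> (suspect,v1)
Op 9: gossip N1<->N0 -> N1.N0=(alive,v0) N1.N1=(suspect,v1) N1.N2=(suspect,v1) | N0.N0=(alive,v0) N0.N1=(suspect,v1) N0.N2=(suspect,v1)
Op 10: N2 marks N0=suspect -> (suspect,v1)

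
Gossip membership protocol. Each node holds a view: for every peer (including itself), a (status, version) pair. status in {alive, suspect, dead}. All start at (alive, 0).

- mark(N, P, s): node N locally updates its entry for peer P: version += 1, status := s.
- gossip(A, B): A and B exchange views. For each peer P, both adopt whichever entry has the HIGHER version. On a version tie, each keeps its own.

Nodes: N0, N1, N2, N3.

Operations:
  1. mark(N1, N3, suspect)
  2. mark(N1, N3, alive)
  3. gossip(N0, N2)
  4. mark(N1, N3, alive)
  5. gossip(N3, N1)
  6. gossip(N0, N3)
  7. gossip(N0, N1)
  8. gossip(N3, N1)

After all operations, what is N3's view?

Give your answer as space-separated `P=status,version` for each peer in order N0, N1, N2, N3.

Answer: N0=alive,0 N1=alive,0 N2=alive,0 N3=alive,3

Derivation:
Op 1: N1 marks N3=suspect -> (suspect,v1)
Op 2: N1 marks N3=alive -> (alive,v2)
Op 3: gossip N0<->N2 -> N0.N0=(alive,v0) N0.N1=(alive,v0) N0.N2=(alive,v0) N0.N3=(alive,v0) | N2.N0=(alive,v0) N2.N1=(alive,v0) N2.N2=(alive,v0) N2.N3=(alive,v0)
Op 4: N1 marks N3=alive -> (alive,v3)
Op 5: gossip N3<->N1 -> N3.N0=(alive,v0) N3.N1=(alive,v0) N3.N2=(alive,v0) N3.N3=(alive,v3) | N1.N0=(alive,v0) N1.N1=(alive,v0) N1.N2=(alive,v0) N1.N3=(alive,v3)
Op 6: gossip N0<->N3 -> N0.N0=(alive,v0) N0.N1=(alive,v0) N0.N2=(alive,v0) N0.N3=(alive,v3) | N3.N0=(alive,v0) N3.N1=(alive,v0) N3.N2=(alive,v0) N3.N3=(alive,v3)
Op 7: gossip N0<->N1 -> N0.N0=(alive,v0) N0.N1=(alive,v0) N0.N2=(alive,v0) N0.N3=(alive,v3) | N1.N0=(alive,v0) N1.N1=(alive,v0) N1.N2=(alive,v0) N1.N3=(alive,v3)
Op 8: gossip N3<->N1 -> N3.N0=(alive,v0) N3.N1=(alive,v0) N3.N2=(alive,v0) N3.N3=(alive,v3) | N1.N0=(alive,v0) N1.N1=(alive,v0) N1.N2=(alive,v0) N1.N3=(alive,v3)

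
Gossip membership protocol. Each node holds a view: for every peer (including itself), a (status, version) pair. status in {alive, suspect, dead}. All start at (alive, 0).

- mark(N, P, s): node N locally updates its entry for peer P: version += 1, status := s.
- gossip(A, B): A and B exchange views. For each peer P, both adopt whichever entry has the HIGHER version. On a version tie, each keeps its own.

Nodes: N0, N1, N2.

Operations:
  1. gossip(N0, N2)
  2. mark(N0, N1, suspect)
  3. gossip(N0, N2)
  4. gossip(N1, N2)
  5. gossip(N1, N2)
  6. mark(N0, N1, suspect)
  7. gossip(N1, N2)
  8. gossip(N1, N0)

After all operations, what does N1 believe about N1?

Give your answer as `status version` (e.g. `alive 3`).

Answer: suspect 2

Derivation:
Op 1: gossip N0<->N2 -> N0.N0=(alive,v0) N0.N1=(alive,v0) N0.N2=(alive,v0) | N2.N0=(alive,v0) N2.N1=(alive,v0) N2.N2=(alive,v0)
Op 2: N0 marks N1=suspect -> (suspect,v1)
Op 3: gossip N0<->N2 -> N0.N0=(alive,v0) N0.N1=(suspect,v1) N0.N2=(alive,v0) | N2.N0=(alive,v0) N2.N1=(suspect,v1) N2.N2=(alive,v0)
Op 4: gossip N1<->N2 -> N1.N0=(alive,v0) N1.N1=(suspect,v1) N1.N2=(alive,v0) | N2.N0=(alive,v0) N2.N1=(suspect,v1) N2.N2=(alive,v0)
Op 5: gossip N1<->N2 -> N1.N0=(alive,v0) N1.N1=(suspect,v1) N1.N2=(alive,v0) | N2.N0=(alive,v0) N2.N1=(suspect,v1) N2.N2=(alive,v0)
Op 6: N0 marks N1=suspect -> (suspect,v2)
Op 7: gossip N1<->N2 -> N1.N0=(alive,v0) N1.N1=(suspect,v1) N1.N2=(alive,v0) | N2.N0=(alive,v0) N2.N1=(suspect,v1) N2.N2=(alive,v0)
Op 8: gossip N1<->N0 -> N1.N0=(alive,v0) N1.N1=(suspect,v2) N1.N2=(alive,v0) | N0.N0=(alive,v0) N0.N1=(suspect,v2) N0.N2=(alive,v0)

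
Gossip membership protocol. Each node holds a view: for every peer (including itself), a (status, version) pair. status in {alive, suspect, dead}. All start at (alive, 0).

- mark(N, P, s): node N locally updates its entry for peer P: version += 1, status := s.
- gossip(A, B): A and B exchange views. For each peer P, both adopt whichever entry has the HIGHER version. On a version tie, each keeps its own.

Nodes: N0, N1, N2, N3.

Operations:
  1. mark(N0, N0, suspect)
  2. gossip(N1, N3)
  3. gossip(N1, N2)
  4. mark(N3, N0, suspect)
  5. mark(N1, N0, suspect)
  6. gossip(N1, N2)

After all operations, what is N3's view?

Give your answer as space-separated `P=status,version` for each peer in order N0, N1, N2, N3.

Answer: N0=suspect,1 N1=alive,0 N2=alive,0 N3=alive,0

Derivation:
Op 1: N0 marks N0=suspect -> (suspect,v1)
Op 2: gossip N1<->N3 -> N1.N0=(alive,v0) N1.N1=(alive,v0) N1.N2=(alive,v0) N1.N3=(alive,v0) | N3.N0=(alive,v0) N3.N1=(alive,v0) N3.N2=(alive,v0) N3.N3=(alive,v0)
Op 3: gossip N1<->N2 -> N1.N0=(alive,v0) N1.N1=(alive,v0) N1.N2=(alive,v0) N1.N3=(alive,v0) | N2.N0=(alive,v0) N2.N1=(alive,v0) N2.N2=(alive,v0) N2.N3=(alive,v0)
Op 4: N3 marks N0=suspect -> (suspect,v1)
Op 5: N1 marks N0=suspect -> (suspect,v1)
Op 6: gossip N1<->N2 -> N1.N0=(suspect,v1) N1.N1=(alive,v0) N1.N2=(alive,v0) N1.N3=(alive,v0) | N2.N0=(suspect,v1) N2.N1=(alive,v0) N2.N2=(alive,v0) N2.N3=(alive,v0)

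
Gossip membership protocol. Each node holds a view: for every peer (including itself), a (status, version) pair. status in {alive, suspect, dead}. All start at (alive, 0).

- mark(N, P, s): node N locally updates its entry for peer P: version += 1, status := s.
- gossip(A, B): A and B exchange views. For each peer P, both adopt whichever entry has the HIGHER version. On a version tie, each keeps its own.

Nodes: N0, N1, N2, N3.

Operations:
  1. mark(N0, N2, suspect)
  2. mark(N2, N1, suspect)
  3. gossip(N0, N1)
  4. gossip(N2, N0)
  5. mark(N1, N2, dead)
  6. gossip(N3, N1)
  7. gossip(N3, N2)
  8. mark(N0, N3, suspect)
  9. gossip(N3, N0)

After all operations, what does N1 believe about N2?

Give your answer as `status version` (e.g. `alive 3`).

Op 1: N0 marks N2=suspect -> (suspect,v1)
Op 2: N2 marks N1=suspect -> (suspect,v1)
Op 3: gossip N0<->N1 -> N0.N0=(alive,v0) N0.N1=(alive,v0) N0.N2=(suspect,v1) N0.N3=(alive,v0) | N1.N0=(alive,v0) N1.N1=(alive,v0) N1.N2=(suspect,v1) N1.N3=(alive,v0)
Op 4: gossip N2<->N0 -> N2.N0=(alive,v0) N2.N1=(suspect,v1) N2.N2=(suspect,v1) N2.N3=(alive,v0) | N0.N0=(alive,v0) N0.N1=(suspect,v1) N0.N2=(suspect,v1) N0.N3=(alive,v0)
Op 5: N1 marks N2=dead -> (dead,v2)
Op 6: gossip N3<->N1 -> N3.N0=(alive,v0) N3.N1=(alive,v0) N3.N2=(dead,v2) N3.N3=(alive,v0) | N1.N0=(alive,v0) N1.N1=(alive,v0) N1.N2=(dead,v2) N1.N3=(alive,v0)
Op 7: gossip N3<->N2 -> N3.N0=(alive,v0) N3.N1=(suspect,v1) N3.N2=(dead,v2) N3.N3=(alive,v0) | N2.N0=(alive,v0) N2.N1=(suspect,v1) N2.N2=(dead,v2) N2.N3=(alive,v0)
Op 8: N0 marks N3=suspect -> (suspect,v1)
Op 9: gossip N3<->N0 -> N3.N0=(alive,v0) N3.N1=(suspect,v1) N3.N2=(dead,v2) N3.N3=(suspect,v1) | N0.N0=(alive,v0) N0.N1=(suspect,v1) N0.N2=(dead,v2) N0.N3=(suspect,v1)

Answer: dead 2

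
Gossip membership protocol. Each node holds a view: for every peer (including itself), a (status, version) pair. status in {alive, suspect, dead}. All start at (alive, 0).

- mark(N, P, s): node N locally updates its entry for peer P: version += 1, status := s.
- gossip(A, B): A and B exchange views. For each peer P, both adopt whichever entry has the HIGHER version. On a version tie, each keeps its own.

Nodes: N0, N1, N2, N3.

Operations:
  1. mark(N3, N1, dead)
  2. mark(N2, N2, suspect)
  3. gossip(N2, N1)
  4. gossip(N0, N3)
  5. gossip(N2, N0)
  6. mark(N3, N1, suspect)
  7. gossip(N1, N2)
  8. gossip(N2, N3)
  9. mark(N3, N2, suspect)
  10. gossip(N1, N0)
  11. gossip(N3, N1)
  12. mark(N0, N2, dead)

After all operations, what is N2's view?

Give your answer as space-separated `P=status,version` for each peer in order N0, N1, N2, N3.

Answer: N0=alive,0 N1=suspect,2 N2=suspect,1 N3=alive,0

Derivation:
Op 1: N3 marks N1=dead -> (dead,v1)
Op 2: N2 marks N2=suspect -> (suspect,v1)
Op 3: gossip N2<->N1 -> N2.N0=(alive,v0) N2.N1=(alive,v0) N2.N2=(suspect,v1) N2.N3=(alive,v0) | N1.N0=(alive,v0) N1.N1=(alive,v0) N1.N2=(suspect,v1) N1.N3=(alive,v0)
Op 4: gossip N0<->N3 -> N0.N0=(alive,v0) N0.N1=(dead,v1) N0.N2=(alive,v0) N0.N3=(alive,v0) | N3.N0=(alive,v0) N3.N1=(dead,v1) N3.N2=(alive,v0) N3.N3=(alive,v0)
Op 5: gossip N2<->N0 -> N2.N0=(alive,v0) N2.N1=(dead,v1) N2.N2=(suspect,v1) N2.N3=(alive,v0) | N0.N0=(alive,v0) N0.N1=(dead,v1) N0.N2=(suspect,v1) N0.N3=(alive,v0)
Op 6: N3 marks N1=suspect -> (suspect,v2)
Op 7: gossip N1<->N2 -> N1.N0=(alive,v0) N1.N1=(dead,v1) N1.N2=(suspect,v1) N1.N3=(alive,v0) | N2.N0=(alive,v0) N2.N1=(dead,v1) N2.N2=(suspect,v1) N2.N3=(alive,v0)
Op 8: gossip N2<->N3 -> N2.N0=(alive,v0) N2.N1=(suspect,v2) N2.N2=(suspect,v1) N2.N3=(alive,v0) | N3.N0=(alive,v0) N3.N1=(suspect,v2) N3.N2=(suspect,v1) N3.N3=(alive,v0)
Op 9: N3 marks N2=suspect -> (suspect,v2)
Op 10: gossip N1<->N0 -> N1.N0=(alive,v0) N1.N1=(dead,v1) N1.N2=(suspect,v1) N1.N3=(alive,v0) | N0.N0=(alive,v0) N0.N1=(dead,v1) N0.N2=(suspect,v1) N0.N3=(alive,v0)
Op 11: gossip N3<->N1 -> N3.N0=(alive,v0) N3.N1=(suspect,v2) N3.N2=(suspect,v2) N3.N3=(alive,v0) | N1.N0=(alive,v0) N1.N1=(suspect,v2) N1.N2=(suspect,v2) N1.N3=(alive,v0)
Op 12: N0 marks N2=dead -> (dead,v2)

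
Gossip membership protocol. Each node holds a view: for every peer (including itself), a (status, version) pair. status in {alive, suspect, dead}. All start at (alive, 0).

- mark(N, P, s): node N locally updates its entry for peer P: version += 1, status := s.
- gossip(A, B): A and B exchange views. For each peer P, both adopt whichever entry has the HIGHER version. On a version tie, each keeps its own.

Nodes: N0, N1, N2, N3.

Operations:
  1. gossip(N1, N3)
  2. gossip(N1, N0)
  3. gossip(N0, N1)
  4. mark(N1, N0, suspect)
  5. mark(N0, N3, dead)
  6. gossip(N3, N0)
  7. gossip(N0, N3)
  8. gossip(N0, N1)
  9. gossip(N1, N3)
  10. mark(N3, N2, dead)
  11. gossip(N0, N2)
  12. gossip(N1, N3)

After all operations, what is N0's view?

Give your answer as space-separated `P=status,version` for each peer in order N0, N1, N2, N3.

Op 1: gossip N1<->N3 -> N1.N0=(alive,v0) N1.N1=(alive,v0) N1.N2=(alive,v0) N1.N3=(alive,v0) | N3.N0=(alive,v0) N3.N1=(alive,v0) N3.N2=(alive,v0) N3.N3=(alive,v0)
Op 2: gossip N1<->N0 -> N1.N0=(alive,v0) N1.N1=(alive,v0) N1.N2=(alive,v0) N1.N3=(alive,v0) | N0.N0=(alive,v0) N0.N1=(alive,v0) N0.N2=(alive,v0) N0.N3=(alive,v0)
Op 3: gossip N0<->N1 -> N0.N0=(alive,v0) N0.N1=(alive,v0) N0.N2=(alive,v0) N0.N3=(alive,v0) | N1.N0=(alive,v0) N1.N1=(alive,v0) N1.N2=(alive,v0) N1.N3=(alive,v0)
Op 4: N1 marks N0=suspect -> (suspect,v1)
Op 5: N0 marks N3=dead -> (dead,v1)
Op 6: gossip N3<->N0 -> N3.N0=(alive,v0) N3.N1=(alive,v0) N3.N2=(alive,v0) N3.N3=(dead,v1) | N0.N0=(alive,v0) N0.N1=(alive,v0) N0.N2=(alive,v0) N0.N3=(dead,v1)
Op 7: gossip N0<->N3 -> N0.N0=(alive,v0) N0.N1=(alive,v0) N0.N2=(alive,v0) N0.N3=(dead,v1) | N3.N0=(alive,v0) N3.N1=(alive,v0) N3.N2=(alive,v0) N3.N3=(dead,v1)
Op 8: gossip N0<->N1 -> N0.N0=(suspect,v1) N0.N1=(alive,v0) N0.N2=(alive,v0) N0.N3=(dead,v1) | N1.N0=(suspect,v1) N1.N1=(alive,v0) N1.N2=(alive,v0) N1.N3=(dead,v1)
Op 9: gossip N1<->N3 -> N1.N0=(suspect,v1) N1.N1=(alive,v0) N1.N2=(alive,v0) N1.N3=(dead,v1) | N3.N0=(suspect,v1) N3.N1=(alive,v0) N3.N2=(alive,v0) N3.N3=(dead,v1)
Op 10: N3 marks N2=dead -> (dead,v1)
Op 11: gossip N0<->N2 -> N0.N0=(suspect,v1) N0.N1=(alive,v0) N0.N2=(alive,v0) N0.N3=(dead,v1) | N2.N0=(suspect,v1) N2.N1=(alive,v0) N2.N2=(alive,v0) N2.N3=(dead,v1)
Op 12: gossip N1<->N3 -> N1.N0=(suspect,v1) N1.N1=(alive,v0) N1.N2=(dead,v1) N1.N3=(dead,v1) | N3.N0=(suspect,v1) N3.N1=(alive,v0) N3.N2=(dead,v1) N3.N3=(dead,v1)

Answer: N0=suspect,1 N1=alive,0 N2=alive,0 N3=dead,1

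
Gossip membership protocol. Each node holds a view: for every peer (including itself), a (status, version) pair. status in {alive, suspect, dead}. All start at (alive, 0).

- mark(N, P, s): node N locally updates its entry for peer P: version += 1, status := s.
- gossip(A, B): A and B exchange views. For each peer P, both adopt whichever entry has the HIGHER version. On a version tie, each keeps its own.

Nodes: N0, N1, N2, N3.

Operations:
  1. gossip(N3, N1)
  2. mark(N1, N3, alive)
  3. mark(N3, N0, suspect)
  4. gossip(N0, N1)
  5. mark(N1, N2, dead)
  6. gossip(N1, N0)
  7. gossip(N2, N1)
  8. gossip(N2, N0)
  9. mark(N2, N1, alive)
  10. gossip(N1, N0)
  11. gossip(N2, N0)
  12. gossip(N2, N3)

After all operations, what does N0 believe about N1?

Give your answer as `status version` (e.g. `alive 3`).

Answer: alive 1

Derivation:
Op 1: gossip N3<->N1 -> N3.N0=(alive,v0) N3.N1=(alive,v0) N3.N2=(alive,v0) N3.N3=(alive,v0) | N1.N0=(alive,v0) N1.N1=(alive,v0) N1.N2=(alive,v0) N1.N3=(alive,v0)
Op 2: N1 marks N3=alive -> (alive,v1)
Op 3: N3 marks N0=suspect -> (suspect,v1)
Op 4: gossip N0<->N1 -> N0.N0=(alive,v0) N0.N1=(alive,v0) N0.N2=(alive,v0) N0.N3=(alive,v1) | N1.N0=(alive,v0) N1.N1=(alive,v0) N1.N2=(alive,v0) N1.N3=(alive,v1)
Op 5: N1 marks N2=dead -> (dead,v1)
Op 6: gossip N1<->N0 -> N1.N0=(alive,v0) N1.N1=(alive,v0) N1.N2=(dead,v1) N1.N3=(alive,v1) | N0.N0=(alive,v0) N0.N1=(alive,v0) N0.N2=(dead,v1) N0.N3=(alive,v1)
Op 7: gossip N2<->N1 -> N2.N0=(alive,v0) N2.N1=(alive,v0) N2.N2=(dead,v1) N2.N3=(alive,v1) | N1.N0=(alive,v0) N1.N1=(alive,v0) N1.N2=(dead,v1) N1.N3=(alive,v1)
Op 8: gossip N2<->N0 -> N2.N0=(alive,v0) N2.N1=(alive,v0) N2.N2=(dead,v1) N2.N3=(alive,v1) | N0.N0=(alive,v0) N0.N1=(alive,v0) N0.N2=(dead,v1) N0.N3=(alive,v1)
Op 9: N2 marks N1=alive -> (alive,v1)
Op 10: gossip N1<->N0 -> N1.N0=(alive,v0) N1.N1=(alive,v0) N1.N2=(dead,v1) N1.N3=(alive,v1) | N0.N0=(alive,v0) N0.N1=(alive,v0) N0.N2=(dead,v1) N0.N3=(alive,v1)
Op 11: gossip N2<->N0 -> N2.N0=(alive,v0) N2.N1=(alive,v1) N2.N2=(dead,v1) N2.N3=(alive,v1) | N0.N0=(alive,v0) N0.N1=(alive,v1) N0.N2=(dead,v1) N0.N3=(alive,v1)
Op 12: gossip N2<->N3 -> N2.N0=(suspect,v1) N2.N1=(alive,v1) N2.N2=(dead,v1) N2.N3=(alive,v1) | N3.N0=(suspect,v1) N3.N1=(alive,v1) N3.N2=(dead,v1) N3.N3=(alive,v1)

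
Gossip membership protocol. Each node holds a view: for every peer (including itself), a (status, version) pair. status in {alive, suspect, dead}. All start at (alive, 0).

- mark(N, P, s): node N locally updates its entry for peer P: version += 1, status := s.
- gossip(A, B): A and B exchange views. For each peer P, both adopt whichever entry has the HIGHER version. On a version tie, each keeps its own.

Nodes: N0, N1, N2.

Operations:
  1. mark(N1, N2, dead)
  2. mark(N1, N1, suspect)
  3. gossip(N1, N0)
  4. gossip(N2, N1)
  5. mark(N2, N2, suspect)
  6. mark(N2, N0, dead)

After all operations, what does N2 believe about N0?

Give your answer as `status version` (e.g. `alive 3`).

Answer: dead 1

Derivation:
Op 1: N1 marks N2=dead -> (dead,v1)
Op 2: N1 marks N1=suspect -> (suspect,v1)
Op 3: gossip N1<->N0 -> N1.N0=(alive,v0) N1.N1=(suspect,v1) N1.N2=(dead,v1) | N0.N0=(alive,v0) N0.N1=(suspect,v1) N0.N2=(dead,v1)
Op 4: gossip N2<->N1 -> N2.N0=(alive,v0) N2.N1=(suspect,v1) N2.N2=(dead,v1) | N1.N0=(alive,v0) N1.N1=(suspect,v1) N1.N2=(dead,v1)
Op 5: N2 marks N2=suspect -> (suspect,v2)
Op 6: N2 marks N0=dead -> (dead,v1)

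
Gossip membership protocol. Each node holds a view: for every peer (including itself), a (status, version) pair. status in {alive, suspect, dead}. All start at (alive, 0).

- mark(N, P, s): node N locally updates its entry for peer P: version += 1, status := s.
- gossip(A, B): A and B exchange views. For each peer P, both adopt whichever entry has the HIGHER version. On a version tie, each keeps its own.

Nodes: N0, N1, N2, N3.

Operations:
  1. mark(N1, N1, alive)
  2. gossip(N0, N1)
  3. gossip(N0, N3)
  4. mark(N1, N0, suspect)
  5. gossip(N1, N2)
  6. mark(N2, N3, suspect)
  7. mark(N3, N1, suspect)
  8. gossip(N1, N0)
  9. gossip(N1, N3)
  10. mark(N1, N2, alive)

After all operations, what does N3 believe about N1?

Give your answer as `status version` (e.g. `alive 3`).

Op 1: N1 marks N1=alive -> (alive,v1)
Op 2: gossip N0<->N1 -> N0.N0=(alive,v0) N0.N1=(alive,v1) N0.N2=(alive,v0) N0.N3=(alive,v0) | N1.N0=(alive,v0) N1.N1=(alive,v1) N1.N2=(alive,v0) N1.N3=(alive,v0)
Op 3: gossip N0<->N3 -> N0.N0=(alive,v0) N0.N1=(alive,v1) N0.N2=(alive,v0) N0.N3=(alive,v0) | N3.N0=(alive,v0) N3.N1=(alive,v1) N3.N2=(alive,v0) N3.N3=(alive,v0)
Op 4: N1 marks N0=suspect -> (suspect,v1)
Op 5: gossip N1<->N2 -> N1.N0=(suspect,v1) N1.N1=(alive,v1) N1.N2=(alive,v0) N1.N3=(alive,v0) | N2.N0=(suspect,v1) N2.N1=(alive,v1) N2.N2=(alive,v0) N2.N3=(alive,v0)
Op 6: N2 marks N3=suspect -> (suspect,v1)
Op 7: N3 marks N1=suspect -> (suspect,v2)
Op 8: gossip N1<->N0 -> N1.N0=(suspect,v1) N1.N1=(alive,v1) N1.N2=(alive,v0) N1.N3=(alive,v0) | N0.N0=(suspect,v1) N0.N1=(alive,v1) N0.N2=(alive,v0) N0.N3=(alive,v0)
Op 9: gossip N1<->N3 -> N1.N0=(suspect,v1) N1.N1=(suspect,v2) N1.N2=(alive,v0) N1.N3=(alive,v0) | N3.N0=(suspect,v1) N3.N1=(suspect,v2) N3.N2=(alive,v0) N3.N3=(alive,v0)
Op 10: N1 marks N2=alive -> (alive,v1)

Answer: suspect 2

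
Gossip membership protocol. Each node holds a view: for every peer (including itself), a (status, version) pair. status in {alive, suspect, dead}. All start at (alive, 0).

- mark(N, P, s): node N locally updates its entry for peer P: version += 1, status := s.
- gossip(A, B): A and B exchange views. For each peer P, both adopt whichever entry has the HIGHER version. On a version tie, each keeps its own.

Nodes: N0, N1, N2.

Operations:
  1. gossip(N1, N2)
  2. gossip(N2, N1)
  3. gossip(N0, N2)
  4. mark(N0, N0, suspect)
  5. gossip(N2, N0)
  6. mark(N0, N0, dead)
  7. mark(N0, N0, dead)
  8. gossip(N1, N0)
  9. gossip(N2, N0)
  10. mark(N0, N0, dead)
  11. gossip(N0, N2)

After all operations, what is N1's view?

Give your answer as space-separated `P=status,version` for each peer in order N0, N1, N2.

Answer: N0=dead,3 N1=alive,0 N2=alive,0

Derivation:
Op 1: gossip N1<->N2 -> N1.N0=(alive,v0) N1.N1=(alive,v0) N1.N2=(alive,v0) | N2.N0=(alive,v0) N2.N1=(alive,v0) N2.N2=(alive,v0)
Op 2: gossip N2<->N1 -> N2.N0=(alive,v0) N2.N1=(alive,v0) N2.N2=(alive,v0) | N1.N0=(alive,v0) N1.N1=(alive,v0) N1.N2=(alive,v0)
Op 3: gossip N0<->N2 -> N0.N0=(alive,v0) N0.N1=(alive,v0) N0.N2=(alive,v0) | N2.N0=(alive,v0) N2.N1=(alive,v0) N2.N2=(alive,v0)
Op 4: N0 marks N0=suspect -> (suspect,v1)
Op 5: gossip N2<->N0 -> N2.N0=(suspect,v1) N2.N1=(alive,v0) N2.N2=(alive,v0) | N0.N0=(suspect,v1) N0.N1=(alive,v0) N0.N2=(alive,v0)
Op 6: N0 marks N0=dead -> (dead,v2)
Op 7: N0 marks N0=dead -> (dead,v3)
Op 8: gossip N1<->N0 -> N1.N0=(dead,v3) N1.N1=(alive,v0) N1.N2=(alive,v0) | N0.N0=(dead,v3) N0.N1=(alive,v0) N0.N2=(alive,v0)
Op 9: gossip N2<->N0 -> N2.N0=(dead,v3) N2.N1=(alive,v0) N2.N2=(alive,v0) | N0.N0=(dead,v3) N0.N1=(alive,v0) N0.N2=(alive,v0)
Op 10: N0 marks N0=dead -> (dead,v4)
Op 11: gossip N0<->N2 -> N0.N0=(dead,v4) N0.N1=(alive,v0) N0.N2=(alive,v0) | N2.N0=(dead,v4) N2.N1=(alive,v0) N2.N2=(alive,v0)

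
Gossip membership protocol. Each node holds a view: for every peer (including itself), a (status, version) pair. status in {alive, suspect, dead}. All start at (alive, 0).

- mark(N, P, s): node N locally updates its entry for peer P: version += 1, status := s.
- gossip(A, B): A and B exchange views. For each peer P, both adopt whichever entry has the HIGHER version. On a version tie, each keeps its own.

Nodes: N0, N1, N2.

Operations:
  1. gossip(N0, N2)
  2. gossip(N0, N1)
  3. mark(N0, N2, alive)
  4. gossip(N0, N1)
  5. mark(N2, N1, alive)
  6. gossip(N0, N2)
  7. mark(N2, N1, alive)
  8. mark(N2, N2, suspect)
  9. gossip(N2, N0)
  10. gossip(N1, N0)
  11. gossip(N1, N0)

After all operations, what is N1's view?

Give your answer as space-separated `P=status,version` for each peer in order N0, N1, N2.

Answer: N0=alive,0 N1=alive,2 N2=suspect,2

Derivation:
Op 1: gossip N0<->N2 -> N0.N0=(alive,v0) N0.N1=(alive,v0) N0.N2=(alive,v0) | N2.N0=(alive,v0) N2.N1=(alive,v0) N2.N2=(alive,v0)
Op 2: gossip N0<->N1 -> N0.N0=(alive,v0) N0.N1=(alive,v0) N0.N2=(alive,v0) | N1.N0=(alive,v0) N1.N1=(alive,v0) N1.N2=(alive,v0)
Op 3: N0 marks N2=alive -> (alive,v1)
Op 4: gossip N0<->N1 -> N0.N0=(alive,v0) N0.N1=(alive,v0) N0.N2=(alive,v1) | N1.N0=(alive,v0) N1.N1=(alive,v0) N1.N2=(alive,v1)
Op 5: N2 marks N1=alive -> (alive,v1)
Op 6: gossip N0<->N2 -> N0.N0=(alive,v0) N0.N1=(alive,v1) N0.N2=(alive,v1) | N2.N0=(alive,v0) N2.N1=(alive,v1) N2.N2=(alive,v1)
Op 7: N2 marks N1=alive -> (alive,v2)
Op 8: N2 marks N2=suspect -> (suspect,v2)
Op 9: gossip N2<->N0 -> N2.N0=(alive,v0) N2.N1=(alive,v2) N2.N2=(suspect,v2) | N0.N0=(alive,v0) N0.N1=(alive,v2) N0.N2=(suspect,v2)
Op 10: gossip N1<->N0 -> N1.N0=(alive,v0) N1.N1=(alive,v2) N1.N2=(suspect,v2) | N0.N0=(alive,v0) N0.N1=(alive,v2) N0.N2=(suspect,v2)
Op 11: gossip N1<->N0 -> N1.N0=(alive,v0) N1.N1=(alive,v2) N1.N2=(suspect,v2) | N0.N0=(alive,v0) N0.N1=(alive,v2) N0.N2=(suspect,v2)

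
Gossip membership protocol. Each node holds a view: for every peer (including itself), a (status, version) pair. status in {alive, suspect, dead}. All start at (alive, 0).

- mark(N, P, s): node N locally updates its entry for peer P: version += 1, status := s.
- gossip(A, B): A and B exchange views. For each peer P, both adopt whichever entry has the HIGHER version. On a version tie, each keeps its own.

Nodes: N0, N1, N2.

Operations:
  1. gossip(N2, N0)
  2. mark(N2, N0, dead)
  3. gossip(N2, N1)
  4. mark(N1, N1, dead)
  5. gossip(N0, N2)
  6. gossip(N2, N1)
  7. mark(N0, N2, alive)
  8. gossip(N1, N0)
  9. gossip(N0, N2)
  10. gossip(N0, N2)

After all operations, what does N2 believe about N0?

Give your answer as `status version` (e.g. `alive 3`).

Answer: dead 1

Derivation:
Op 1: gossip N2<->N0 -> N2.N0=(alive,v0) N2.N1=(alive,v0) N2.N2=(alive,v0) | N0.N0=(alive,v0) N0.N1=(alive,v0) N0.N2=(alive,v0)
Op 2: N2 marks N0=dead -> (dead,v1)
Op 3: gossip N2<->N1 -> N2.N0=(dead,v1) N2.N1=(alive,v0) N2.N2=(alive,v0) | N1.N0=(dead,v1) N1.N1=(alive,v0) N1.N2=(alive,v0)
Op 4: N1 marks N1=dead -> (dead,v1)
Op 5: gossip N0<->N2 -> N0.N0=(dead,v1) N0.N1=(alive,v0) N0.N2=(alive,v0) | N2.N0=(dead,v1) N2.N1=(alive,v0) N2.N2=(alive,v0)
Op 6: gossip N2<->N1 -> N2.N0=(dead,v1) N2.N1=(dead,v1) N2.N2=(alive,v0) | N1.N0=(dead,v1) N1.N1=(dead,v1) N1.N2=(alive,v0)
Op 7: N0 marks N2=alive -> (alive,v1)
Op 8: gossip N1<->N0 -> N1.N0=(dead,v1) N1.N1=(dead,v1) N1.N2=(alive,v1) | N0.N0=(dead,v1) N0.N1=(dead,v1) N0.N2=(alive,v1)
Op 9: gossip N0<->N2 -> N0.N0=(dead,v1) N0.N1=(dead,v1) N0.N2=(alive,v1) | N2.N0=(dead,v1) N2.N1=(dead,v1) N2.N2=(alive,v1)
Op 10: gossip N0<->N2 -> N0.N0=(dead,v1) N0.N1=(dead,v1) N0.N2=(alive,v1) | N2.N0=(dead,v1) N2.N1=(dead,v1) N2.N2=(alive,v1)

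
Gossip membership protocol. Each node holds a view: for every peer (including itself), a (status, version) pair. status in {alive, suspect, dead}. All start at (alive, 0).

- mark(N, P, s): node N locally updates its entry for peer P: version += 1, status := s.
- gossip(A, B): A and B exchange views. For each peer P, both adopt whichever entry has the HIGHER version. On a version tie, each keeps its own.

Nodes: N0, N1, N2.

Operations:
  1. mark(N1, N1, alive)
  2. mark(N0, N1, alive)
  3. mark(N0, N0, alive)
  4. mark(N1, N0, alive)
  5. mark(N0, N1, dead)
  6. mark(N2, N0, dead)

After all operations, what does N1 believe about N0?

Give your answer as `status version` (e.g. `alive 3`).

Answer: alive 1

Derivation:
Op 1: N1 marks N1=alive -> (alive,v1)
Op 2: N0 marks N1=alive -> (alive,v1)
Op 3: N0 marks N0=alive -> (alive,v1)
Op 4: N1 marks N0=alive -> (alive,v1)
Op 5: N0 marks N1=dead -> (dead,v2)
Op 6: N2 marks N0=dead -> (dead,v1)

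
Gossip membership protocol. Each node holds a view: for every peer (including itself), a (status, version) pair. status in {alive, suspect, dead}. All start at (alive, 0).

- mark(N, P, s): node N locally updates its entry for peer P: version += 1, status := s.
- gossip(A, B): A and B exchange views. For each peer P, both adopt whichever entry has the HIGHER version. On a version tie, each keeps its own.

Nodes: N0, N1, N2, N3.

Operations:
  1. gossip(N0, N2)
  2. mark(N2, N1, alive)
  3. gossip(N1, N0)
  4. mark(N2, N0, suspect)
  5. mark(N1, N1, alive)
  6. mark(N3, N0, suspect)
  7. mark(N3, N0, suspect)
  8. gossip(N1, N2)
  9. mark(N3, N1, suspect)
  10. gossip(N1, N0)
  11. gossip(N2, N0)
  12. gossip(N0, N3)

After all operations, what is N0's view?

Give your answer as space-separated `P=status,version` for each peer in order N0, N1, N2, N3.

Op 1: gossip N0<->N2 -> N0.N0=(alive,v0) N0.N1=(alive,v0) N0.N2=(alive,v0) N0.N3=(alive,v0) | N2.N0=(alive,v0) N2.N1=(alive,v0) N2.N2=(alive,v0) N2.N3=(alive,v0)
Op 2: N2 marks N1=alive -> (alive,v1)
Op 3: gossip N1<->N0 -> N1.N0=(alive,v0) N1.N1=(alive,v0) N1.N2=(alive,v0) N1.N3=(alive,v0) | N0.N0=(alive,v0) N0.N1=(alive,v0) N0.N2=(alive,v0) N0.N3=(alive,v0)
Op 4: N2 marks N0=suspect -> (suspect,v1)
Op 5: N1 marks N1=alive -> (alive,v1)
Op 6: N3 marks N0=suspect -> (suspect,v1)
Op 7: N3 marks N0=suspect -> (suspect,v2)
Op 8: gossip N1<->N2 -> N1.N0=(suspect,v1) N1.N1=(alive,v1) N1.N2=(alive,v0) N1.N3=(alive,v0) | N2.N0=(suspect,v1) N2.N1=(alive,v1) N2.N2=(alive,v0) N2.N3=(alive,v0)
Op 9: N3 marks N1=suspect -> (suspect,v1)
Op 10: gossip N1<->N0 -> N1.N0=(suspect,v1) N1.N1=(alive,v1) N1.N2=(alive,v0) N1.N3=(alive,v0) | N0.N0=(suspect,v1) N0.N1=(alive,v1) N0.N2=(alive,v0) N0.N3=(alive,v0)
Op 11: gossip N2<->N0 -> N2.N0=(suspect,v1) N2.N1=(alive,v1) N2.N2=(alive,v0) N2.N3=(alive,v0) | N0.N0=(suspect,v1) N0.N1=(alive,v1) N0.N2=(alive,v0) N0.N3=(alive,v0)
Op 12: gossip N0<->N3 -> N0.N0=(suspect,v2) N0.N1=(alive,v1) N0.N2=(alive,v0) N0.N3=(alive,v0) | N3.N0=(suspect,v2) N3.N1=(suspect,v1) N3.N2=(alive,v0) N3.N3=(alive,v0)

Answer: N0=suspect,2 N1=alive,1 N2=alive,0 N3=alive,0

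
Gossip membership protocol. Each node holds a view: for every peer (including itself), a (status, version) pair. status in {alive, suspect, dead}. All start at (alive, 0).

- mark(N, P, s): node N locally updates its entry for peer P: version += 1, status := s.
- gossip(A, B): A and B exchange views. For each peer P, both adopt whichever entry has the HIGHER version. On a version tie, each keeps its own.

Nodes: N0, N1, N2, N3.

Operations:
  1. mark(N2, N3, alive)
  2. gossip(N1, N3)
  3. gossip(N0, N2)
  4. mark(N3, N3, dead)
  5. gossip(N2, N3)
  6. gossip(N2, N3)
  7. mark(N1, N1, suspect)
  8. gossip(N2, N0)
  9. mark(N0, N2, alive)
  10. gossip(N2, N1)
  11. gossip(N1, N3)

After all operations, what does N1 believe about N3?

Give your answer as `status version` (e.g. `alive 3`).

Op 1: N2 marks N3=alive -> (alive,v1)
Op 2: gossip N1<->N3 -> N1.N0=(alive,v0) N1.N1=(alive,v0) N1.N2=(alive,v0) N1.N3=(alive,v0) | N3.N0=(alive,v0) N3.N1=(alive,v0) N3.N2=(alive,v0) N3.N3=(alive,v0)
Op 3: gossip N0<->N2 -> N0.N0=(alive,v0) N0.N1=(alive,v0) N0.N2=(alive,v0) N0.N3=(alive,v1) | N2.N0=(alive,v0) N2.N1=(alive,v0) N2.N2=(alive,v0) N2.N3=(alive,v1)
Op 4: N3 marks N3=dead -> (dead,v1)
Op 5: gossip N2<->N3 -> N2.N0=(alive,v0) N2.N1=(alive,v0) N2.N2=(alive,v0) N2.N3=(alive,v1) | N3.N0=(alive,v0) N3.N1=(alive,v0) N3.N2=(alive,v0) N3.N3=(dead,v1)
Op 6: gossip N2<->N3 -> N2.N0=(alive,v0) N2.N1=(alive,v0) N2.N2=(alive,v0) N2.N3=(alive,v1) | N3.N0=(alive,v0) N3.N1=(alive,v0) N3.N2=(alive,v0) N3.N3=(dead,v1)
Op 7: N1 marks N1=suspect -> (suspect,v1)
Op 8: gossip N2<->N0 -> N2.N0=(alive,v0) N2.N1=(alive,v0) N2.N2=(alive,v0) N2.N3=(alive,v1) | N0.N0=(alive,v0) N0.N1=(alive,v0) N0.N2=(alive,v0) N0.N3=(alive,v1)
Op 9: N0 marks N2=alive -> (alive,v1)
Op 10: gossip N2<->N1 -> N2.N0=(alive,v0) N2.N1=(suspect,v1) N2.N2=(alive,v0) N2.N3=(alive,v1) | N1.N0=(alive,v0) N1.N1=(suspect,v1) N1.N2=(alive,v0) N1.N3=(alive,v1)
Op 11: gossip N1<->N3 -> N1.N0=(alive,v0) N1.N1=(suspect,v1) N1.N2=(alive,v0) N1.N3=(alive,v1) | N3.N0=(alive,v0) N3.N1=(suspect,v1) N3.N2=(alive,v0) N3.N3=(dead,v1)

Answer: alive 1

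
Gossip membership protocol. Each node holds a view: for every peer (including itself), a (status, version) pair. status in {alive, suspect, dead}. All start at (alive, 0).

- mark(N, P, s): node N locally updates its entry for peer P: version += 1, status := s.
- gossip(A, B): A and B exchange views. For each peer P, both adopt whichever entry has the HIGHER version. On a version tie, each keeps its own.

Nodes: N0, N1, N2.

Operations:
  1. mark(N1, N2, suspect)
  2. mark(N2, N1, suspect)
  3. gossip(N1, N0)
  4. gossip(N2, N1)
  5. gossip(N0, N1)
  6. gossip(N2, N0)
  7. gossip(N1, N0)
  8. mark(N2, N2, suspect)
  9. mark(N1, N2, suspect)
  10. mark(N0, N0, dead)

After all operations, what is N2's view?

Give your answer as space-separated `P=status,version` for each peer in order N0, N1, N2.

Answer: N0=alive,0 N1=suspect,1 N2=suspect,2

Derivation:
Op 1: N1 marks N2=suspect -> (suspect,v1)
Op 2: N2 marks N1=suspect -> (suspect,v1)
Op 3: gossip N1<->N0 -> N1.N0=(alive,v0) N1.N1=(alive,v0) N1.N2=(suspect,v1) | N0.N0=(alive,v0) N0.N1=(alive,v0) N0.N2=(suspect,v1)
Op 4: gossip N2<->N1 -> N2.N0=(alive,v0) N2.N1=(suspect,v1) N2.N2=(suspect,v1) | N1.N0=(alive,v0) N1.N1=(suspect,v1) N1.N2=(suspect,v1)
Op 5: gossip N0<->N1 -> N0.N0=(alive,v0) N0.N1=(suspect,v1) N0.N2=(suspect,v1) | N1.N0=(alive,v0) N1.N1=(suspect,v1) N1.N2=(suspect,v1)
Op 6: gossip N2<->N0 -> N2.N0=(alive,v0) N2.N1=(suspect,v1) N2.N2=(suspect,v1) | N0.N0=(alive,v0) N0.N1=(suspect,v1) N0.N2=(suspect,v1)
Op 7: gossip N1<->N0 -> N1.N0=(alive,v0) N1.N1=(suspect,v1) N1.N2=(suspect,v1) | N0.N0=(alive,v0) N0.N1=(suspect,v1) N0.N2=(suspect,v1)
Op 8: N2 marks N2=suspect -> (suspect,v2)
Op 9: N1 marks N2=suspect -> (suspect,v2)
Op 10: N0 marks N0=dead -> (dead,v1)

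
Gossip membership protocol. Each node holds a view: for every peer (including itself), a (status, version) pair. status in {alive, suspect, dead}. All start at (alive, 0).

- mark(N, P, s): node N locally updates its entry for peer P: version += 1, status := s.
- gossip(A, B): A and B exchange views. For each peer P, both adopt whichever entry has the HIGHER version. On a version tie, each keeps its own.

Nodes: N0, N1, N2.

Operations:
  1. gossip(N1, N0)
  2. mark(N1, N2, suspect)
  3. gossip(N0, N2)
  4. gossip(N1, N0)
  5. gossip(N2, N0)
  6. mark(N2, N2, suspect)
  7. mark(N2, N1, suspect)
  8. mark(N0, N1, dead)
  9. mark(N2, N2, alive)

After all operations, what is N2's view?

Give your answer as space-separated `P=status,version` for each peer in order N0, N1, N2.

Op 1: gossip N1<->N0 -> N1.N0=(alive,v0) N1.N1=(alive,v0) N1.N2=(alive,v0) | N0.N0=(alive,v0) N0.N1=(alive,v0) N0.N2=(alive,v0)
Op 2: N1 marks N2=suspect -> (suspect,v1)
Op 3: gossip N0<->N2 -> N0.N0=(alive,v0) N0.N1=(alive,v0) N0.N2=(alive,v0) | N2.N0=(alive,v0) N2.N1=(alive,v0) N2.N2=(alive,v0)
Op 4: gossip N1<->N0 -> N1.N0=(alive,v0) N1.N1=(alive,v0) N1.N2=(suspect,v1) | N0.N0=(alive,v0) N0.N1=(alive,v0) N0.N2=(suspect,v1)
Op 5: gossip N2<->N0 -> N2.N0=(alive,v0) N2.N1=(alive,v0) N2.N2=(suspect,v1) | N0.N0=(alive,v0) N0.N1=(alive,v0) N0.N2=(suspect,v1)
Op 6: N2 marks N2=suspect -> (suspect,v2)
Op 7: N2 marks N1=suspect -> (suspect,v1)
Op 8: N0 marks N1=dead -> (dead,v1)
Op 9: N2 marks N2=alive -> (alive,v3)

Answer: N0=alive,0 N1=suspect,1 N2=alive,3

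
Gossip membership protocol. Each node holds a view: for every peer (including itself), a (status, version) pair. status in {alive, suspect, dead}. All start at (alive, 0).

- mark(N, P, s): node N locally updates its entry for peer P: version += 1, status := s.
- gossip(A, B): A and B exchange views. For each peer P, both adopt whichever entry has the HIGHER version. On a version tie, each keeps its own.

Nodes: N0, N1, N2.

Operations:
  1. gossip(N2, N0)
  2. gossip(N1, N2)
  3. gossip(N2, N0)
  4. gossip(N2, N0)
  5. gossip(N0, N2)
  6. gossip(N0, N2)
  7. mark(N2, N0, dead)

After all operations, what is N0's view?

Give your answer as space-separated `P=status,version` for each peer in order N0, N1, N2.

Answer: N0=alive,0 N1=alive,0 N2=alive,0

Derivation:
Op 1: gossip N2<->N0 -> N2.N0=(alive,v0) N2.N1=(alive,v0) N2.N2=(alive,v0) | N0.N0=(alive,v0) N0.N1=(alive,v0) N0.N2=(alive,v0)
Op 2: gossip N1<->N2 -> N1.N0=(alive,v0) N1.N1=(alive,v0) N1.N2=(alive,v0) | N2.N0=(alive,v0) N2.N1=(alive,v0) N2.N2=(alive,v0)
Op 3: gossip N2<->N0 -> N2.N0=(alive,v0) N2.N1=(alive,v0) N2.N2=(alive,v0) | N0.N0=(alive,v0) N0.N1=(alive,v0) N0.N2=(alive,v0)
Op 4: gossip N2<->N0 -> N2.N0=(alive,v0) N2.N1=(alive,v0) N2.N2=(alive,v0) | N0.N0=(alive,v0) N0.N1=(alive,v0) N0.N2=(alive,v0)
Op 5: gossip N0<->N2 -> N0.N0=(alive,v0) N0.N1=(alive,v0) N0.N2=(alive,v0) | N2.N0=(alive,v0) N2.N1=(alive,v0) N2.N2=(alive,v0)
Op 6: gossip N0<->N2 -> N0.N0=(alive,v0) N0.N1=(alive,v0) N0.N2=(alive,v0) | N2.N0=(alive,v0) N2.N1=(alive,v0) N2.N2=(alive,v0)
Op 7: N2 marks N0=dead -> (dead,v1)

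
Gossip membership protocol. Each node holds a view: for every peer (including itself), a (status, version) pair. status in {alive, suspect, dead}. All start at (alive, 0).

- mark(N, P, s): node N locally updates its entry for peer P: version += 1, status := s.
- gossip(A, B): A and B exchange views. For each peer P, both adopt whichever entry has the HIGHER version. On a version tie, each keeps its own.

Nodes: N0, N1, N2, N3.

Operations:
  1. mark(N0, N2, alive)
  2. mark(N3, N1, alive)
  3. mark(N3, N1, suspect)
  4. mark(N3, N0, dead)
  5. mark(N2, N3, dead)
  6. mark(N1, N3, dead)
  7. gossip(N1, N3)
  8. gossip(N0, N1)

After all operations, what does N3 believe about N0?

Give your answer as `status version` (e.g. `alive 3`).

Answer: dead 1

Derivation:
Op 1: N0 marks N2=alive -> (alive,v1)
Op 2: N3 marks N1=alive -> (alive,v1)
Op 3: N3 marks N1=suspect -> (suspect,v2)
Op 4: N3 marks N0=dead -> (dead,v1)
Op 5: N2 marks N3=dead -> (dead,v1)
Op 6: N1 marks N3=dead -> (dead,v1)
Op 7: gossip N1<->N3 -> N1.N0=(dead,v1) N1.N1=(suspect,v2) N1.N2=(alive,v0) N1.N3=(dead,v1) | N3.N0=(dead,v1) N3.N1=(suspect,v2) N3.N2=(alive,v0) N3.N3=(dead,v1)
Op 8: gossip N0<->N1 -> N0.N0=(dead,v1) N0.N1=(suspect,v2) N0.N2=(alive,v1) N0.N3=(dead,v1) | N1.N0=(dead,v1) N1.N1=(suspect,v2) N1.N2=(alive,v1) N1.N3=(dead,v1)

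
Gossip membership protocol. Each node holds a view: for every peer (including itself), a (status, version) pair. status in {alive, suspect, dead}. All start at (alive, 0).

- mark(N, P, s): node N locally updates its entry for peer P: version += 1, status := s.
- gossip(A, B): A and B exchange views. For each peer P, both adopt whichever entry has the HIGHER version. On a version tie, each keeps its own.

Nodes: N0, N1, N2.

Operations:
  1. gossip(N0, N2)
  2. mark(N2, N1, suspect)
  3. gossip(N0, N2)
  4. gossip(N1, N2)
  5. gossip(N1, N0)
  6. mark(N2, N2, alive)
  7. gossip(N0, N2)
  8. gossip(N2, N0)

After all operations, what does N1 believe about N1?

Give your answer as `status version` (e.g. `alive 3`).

Answer: suspect 1

Derivation:
Op 1: gossip N0<->N2 -> N0.N0=(alive,v0) N0.N1=(alive,v0) N0.N2=(alive,v0) | N2.N0=(alive,v0) N2.N1=(alive,v0) N2.N2=(alive,v0)
Op 2: N2 marks N1=suspect -> (suspect,v1)
Op 3: gossip N0<->N2 -> N0.N0=(alive,v0) N0.N1=(suspect,v1) N0.N2=(alive,v0) | N2.N0=(alive,v0) N2.N1=(suspect,v1) N2.N2=(alive,v0)
Op 4: gossip N1<->N2 -> N1.N0=(alive,v0) N1.N1=(suspect,v1) N1.N2=(alive,v0) | N2.N0=(alive,v0) N2.N1=(suspect,v1) N2.N2=(alive,v0)
Op 5: gossip N1<->N0 -> N1.N0=(alive,v0) N1.N1=(suspect,v1) N1.N2=(alive,v0) | N0.N0=(alive,v0) N0.N1=(suspect,v1) N0.N2=(alive,v0)
Op 6: N2 marks N2=alive -> (alive,v1)
Op 7: gossip N0<->N2 -> N0.N0=(alive,v0) N0.N1=(suspect,v1) N0.N2=(alive,v1) | N2.N0=(alive,v0) N2.N1=(suspect,v1) N2.N2=(alive,v1)
Op 8: gossip N2<->N0 -> N2.N0=(alive,v0) N2.N1=(suspect,v1) N2.N2=(alive,v1) | N0.N0=(alive,v0) N0.N1=(suspect,v1) N0.N2=(alive,v1)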